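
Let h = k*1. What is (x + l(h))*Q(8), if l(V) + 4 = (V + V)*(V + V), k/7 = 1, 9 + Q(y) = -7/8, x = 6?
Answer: -7821/4 ≈ -1955.3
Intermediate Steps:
Q(y) = -79/8 (Q(y) = -9 - 7/8 = -79/8)
k = 7 (k = 7*1 = 7)
h = 7 (h = 7*1 = 7)
l(V) = -4 + 4*V² (l(V) = -4 + (V + V)*(V + V) = -4 + (2*V)*(2*V) = -4 + 4*V²)
(x + l(h))*Q(8) = (6 + (-4 + 4*7²))*(-79/8) = (6 + (-4 + 4*49))*(-79/8) = (6 + (-4 + 196))*(-79/8) = (6 + 192)*(-79/8) = 198*(-79/8) = -7821/4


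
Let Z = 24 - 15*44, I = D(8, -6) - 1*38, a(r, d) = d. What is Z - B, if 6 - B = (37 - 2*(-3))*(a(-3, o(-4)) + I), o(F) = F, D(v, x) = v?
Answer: -2104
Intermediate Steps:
I = -30 (I = 8 - 1*38 = 8 - 38 = -30)
Z = -636 (Z = 24 - 660 = -636)
B = 1468 (B = 6 - (37 - 2*(-3))*(-4 - 30) = 6 - (37 + 6)*(-34) = 6 - 43*(-34) = 6 - 1*(-1462) = 6 + 1462 = 1468)
Z - B = -636 - 1*1468 = -636 - 1468 = -2104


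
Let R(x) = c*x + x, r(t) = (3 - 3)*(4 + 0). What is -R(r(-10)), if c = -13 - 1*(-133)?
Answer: 0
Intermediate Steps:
c = 120 (c = -13 + 133 = 120)
r(t) = 0 (r(t) = 0*4 = 0)
R(x) = 121*x (R(x) = 120*x + x = 121*x)
-R(r(-10)) = -121*0 = -1*0 = 0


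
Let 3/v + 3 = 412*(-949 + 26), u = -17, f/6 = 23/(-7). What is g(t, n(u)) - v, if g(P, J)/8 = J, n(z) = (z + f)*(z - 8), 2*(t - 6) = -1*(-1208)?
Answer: 19546340621/2661953 ≈ 7342.9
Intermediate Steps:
f = -138/7 (f = 6*(23/(-7)) = 6*(23*(-⅐)) = 6*(-23/7) = -138/7 ≈ -19.714)
t = 610 (t = 6 + (-1*(-1208))/2 = 6 + (½)*1208 = 6 + 604 = 610)
n(z) = (-8 + z)*(-138/7 + z) (n(z) = (z - 138/7)*(z - 8) = (-138/7 + z)*(-8 + z) = (-8 + z)*(-138/7 + z))
g(P, J) = 8*J
v = -3/380279 (v = 3/(-3 + 412*(-949 + 26)) = 3/(-3 + 412*(-923)) = 3/(-3 - 380276) = 3/(-380279) = 3*(-1/380279) = -3/380279 ≈ -7.8889e-6)
g(t, n(u)) - v = 8*(1104/7 + (-17)² - 194/7*(-17)) - 1*(-3/380279) = 8*(1104/7 + 289 + 3298/7) + 3/380279 = 8*(6425/7) + 3/380279 = 51400/7 + 3/380279 = 19546340621/2661953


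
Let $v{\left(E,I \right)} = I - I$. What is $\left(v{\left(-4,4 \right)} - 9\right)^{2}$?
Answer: $81$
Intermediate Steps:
$v{\left(E,I \right)} = 0$
$\left(v{\left(-4,4 \right)} - 9\right)^{2} = \left(0 - 9\right)^{2} = \left(-9\right)^{2} = 81$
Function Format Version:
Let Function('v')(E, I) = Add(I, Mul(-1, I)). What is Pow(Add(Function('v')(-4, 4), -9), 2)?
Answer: 81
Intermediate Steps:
Function('v')(E, I) = 0
Pow(Add(Function('v')(-4, 4), -9), 2) = Pow(Add(0, -9), 2) = Pow(-9, 2) = 81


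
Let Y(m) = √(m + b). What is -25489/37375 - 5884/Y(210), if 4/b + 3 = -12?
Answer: -25489/37375 - 2942*√390/143 ≈ -406.97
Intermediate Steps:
b = -4/15 (b = 4/(-3 - 12) = 4/(-15) = 4*(-1/15) = -4/15 ≈ -0.26667)
Y(m) = √(-4/15 + m) (Y(m) = √(m - 4/15) = √(-4/15 + m))
-25489/37375 - 5884/Y(210) = -25489/37375 - 5884*15/√(-60 + 225*210) = -25489*1/37375 - 5884*15/√(-60 + 47250) = -25489/37375 - 5884*√390/286 = -25489/37375 - 2942*√390/143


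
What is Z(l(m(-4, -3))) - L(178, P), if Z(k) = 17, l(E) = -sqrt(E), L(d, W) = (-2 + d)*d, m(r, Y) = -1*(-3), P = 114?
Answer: -31311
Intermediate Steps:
m(r, Y) = 3
L(d, W) = d*(-2 + d)
Z(l(m(-4, -3))) - L(178, P) = 17 - 178*(-2 + 178) = 17 - 178*176 = 17 - 1*31328 = 17 - 31328 = -31311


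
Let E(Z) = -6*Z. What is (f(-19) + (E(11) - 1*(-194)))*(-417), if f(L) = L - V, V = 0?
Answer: -45453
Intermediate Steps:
f(L) = L (f(L) = L - 1*0 = L + 0 = L)
(f(-19) + (E(11) - 1*(-194)))*(-417) = (-19 + (-6*11 - 1*(-194)))*(-417) = (-19 + (-66 + 194))*(-417) = (-19 + 128)*(-417) = 109*(-417) = -45453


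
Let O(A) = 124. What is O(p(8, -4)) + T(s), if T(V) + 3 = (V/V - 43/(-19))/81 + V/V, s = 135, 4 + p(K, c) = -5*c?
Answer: 187820/1539 ≈ 122.04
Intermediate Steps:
p(K, c) = -4 - 5*c
T(V) = -3016/1539 (T(V) = -3 + ((V/V - 43/(-19))/81 + V/V) = -3 + ((1 - 43*(-1/19))*(1/81) + 1) = -3 + ((1 + 43/19)*(1/81) + 1) = -3 + ((62/19)*(1/81) + 1) = -3 + (62/1539 + 1) = -3 + 1601/1539 = -3016/1539)
O(p(8, -4)) + T(s) = 124 - 3016/1539 = 187820/1539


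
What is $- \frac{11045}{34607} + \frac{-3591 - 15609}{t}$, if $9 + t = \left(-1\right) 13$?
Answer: $\frac{332105705}{380677} \approx 872.41$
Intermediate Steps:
$t = -22$ ($t = -9 - 13 = -22$)
$- \frac{11045}{34607} + \frac{-3591 - 15609}{t} = - \frac{11045}{34607} + \frac{-3591 - 15609}{-22} = \left(-11045\right) \frac{1}{34607} - - \frac{9600}{11} = - \frac{11045}{34607} + \frac{9600}{11} = \frac{332105705}{380677}$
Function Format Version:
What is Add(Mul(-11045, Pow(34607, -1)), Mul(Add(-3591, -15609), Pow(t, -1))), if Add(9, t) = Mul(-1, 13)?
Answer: Rational(332105705, 380677) ≈ 872.41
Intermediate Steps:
t = -22 (t = Add(-9, Mul(-1, 13)) = Add(-9, -13) = -22)
Add(Mul(-11045, Pow(34607, -1)), Mul(Add(-3591, -15609), Pow(t, -1))) = Add(Mul(-11045, Pow(34607, -1)), Mul(Add(-3591, -15609), Pow(-22, -1))) = Add(Mul(-11045, Rational(1, 34607)), Mul(-19200, Rational(-1, 22))) = Add(Rational(-11045, 34607), Rational(9600, 11)) = Rational(332105705, 380677)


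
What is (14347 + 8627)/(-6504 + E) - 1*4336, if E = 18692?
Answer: -26412097/6094 ≈ -4334.1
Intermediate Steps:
(14347 + 8627)/(-6504 + E) - 1*4336 = (14347 + 8627)/(-6504 + 18692) - 1*4336 = 22974/12188 - 4336 = 22974*(1/12188) - 4336 = 11487/6094 - 4336 = -26412097/6094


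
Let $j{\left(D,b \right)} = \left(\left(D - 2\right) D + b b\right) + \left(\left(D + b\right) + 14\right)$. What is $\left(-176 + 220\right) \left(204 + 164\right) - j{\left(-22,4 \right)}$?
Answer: $15652$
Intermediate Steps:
$j{\left(D,b \right)} = 14 + D + b + b^{2} + D \left(-2 + D\right)$ ($j{\left(D,b \right)} = \left(\left(D - 2\right) D + b^{2}\right) + \left(14 + D + b\right) = \left(\left(-2 + D\right) D + b^{2}\right) + \left(14 + D + b\right) = \left(D \left(-2 + D\right) + b^{2}\right) + \left(14 + D + b\right) = \left(b^{2} + D \left(-2 + D\right)\right) + \left(14 + D + b\right) = 14 + D + b + b^{2} + D \left(-2 + D\right)$)
$\left(-176 + 220\right) \left(204 + 164\right) - j{\left(-22,4 \right)} = \left(-176 + 220\right) \left(204 + 164\right) - \left(14 + 4 + \left(-22\right)^{2} + 4^{2} - -22\right) = 44 \cdot 368 - \left(14 + 4 + 484 + 16 + 22\right) = 16192 - 540 = 15652$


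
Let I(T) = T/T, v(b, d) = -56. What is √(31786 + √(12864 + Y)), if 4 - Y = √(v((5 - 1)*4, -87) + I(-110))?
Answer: √(31786 + √(12868 - I*√55)) ≈ 178.6 - 0.e-4*I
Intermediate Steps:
I(T) = 1
Y = 4 - I*√55 (Y = 4 - √(-56 + 1) = 4 - √(-55) = 4 - I*√55 ≈ 4.0 - 7.4162*I)
√(31786 + √(12864 + Y)) = √(31786 + √(12864 + (4 - I*√55))) = √(31786 + √(12868 - I*√55))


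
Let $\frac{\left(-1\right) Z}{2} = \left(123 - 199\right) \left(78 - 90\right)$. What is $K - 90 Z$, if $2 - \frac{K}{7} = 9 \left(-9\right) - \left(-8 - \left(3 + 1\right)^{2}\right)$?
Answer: $164573$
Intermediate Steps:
$Z = -1824$ ($Z = - 2 \left(123 - 199\right) \left(78 - 90\right) = - 2 \left(\left(-76\right) \left(-12\right)\right) = \left(-2\right) 912 = -1824$)
$K = 413$ ($K = 14 - 7 \left(9 \left(-9\right) - \left(-8 - \left(3 + 1\right)^{2}\right)\right) = 14 - 7 \left(-81 + \left(4^{2} + 8\right)\right) = 14 - 7 \left(-81 + \left(16 + 8\right)\right) = 14 - 7 \left(-81 + 24\right) = 14 - -399 = 14 + 399 = 413$)
$K - 90 Z = 413 - -164160 = 413 + 164160 = 164573$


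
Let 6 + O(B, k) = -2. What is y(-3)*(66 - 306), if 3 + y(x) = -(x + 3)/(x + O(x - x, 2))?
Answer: 720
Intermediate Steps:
O(B, k) = -8 (O(B, k) = -6 - 2 = -8)
y(x) = -3 - (3 + x)/(-8 + x) (y(x) = -3 - (x + 3)/(x - 8) = -3 - (3 + x)/(-8 + x))
y(-3)*(66 - 306) = ((21 - 4*(-3))/(-8 - 3))*(66 - 306) = ((21 + 12)/(-11))*(-240) = -1/11*33*(-240) = -3*(-240) = 720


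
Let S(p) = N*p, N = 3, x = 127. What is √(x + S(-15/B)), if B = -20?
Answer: √517/2 ≈ 11.369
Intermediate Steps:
S(p) = 3*p
√(x + S(-15/B)) = √(127 + 3*(-15/(-20))) = √(127 + 3*(-15*(-1/20))) = √(127 + 3*(¾)) = √(127 + 9/4) = √(517/4) = √517/2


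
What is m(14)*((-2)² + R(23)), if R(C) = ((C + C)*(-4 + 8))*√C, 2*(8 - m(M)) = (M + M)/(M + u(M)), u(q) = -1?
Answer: 360/13 + 16560*√23/13 ≈ 6136.8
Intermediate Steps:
m(M) = 8 - M/(-1 + M) (m(M) = 8 - (M + M)/(2*(M - 1)) = 8 - 2*M/(2*(-1 + M)) = 8 - M/(-1 + M))
R(C) = 8*C^(3/2) (R(C) = ((2*C)*4)*√C = (8*C)*√C = 8*C^(3/2))
m(14)*((-2)² + R(23)) = ((-8 + 7*14)/(-1 + 14))*((-2)² + 8*23^(3/2)) = ((-8 + 98)/13)*(4 + 8*(23*√23)) = ((1/13)*90)*(4 + 184*√23) = 90*(4 + 184*√23)/13 = 360/13 + 16560*√23/13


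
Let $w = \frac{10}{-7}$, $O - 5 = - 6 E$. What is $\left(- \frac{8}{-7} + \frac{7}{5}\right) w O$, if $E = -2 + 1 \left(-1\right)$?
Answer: $- \frac{4094}{49} \approx -83.551$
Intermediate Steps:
$E = -3$ ($E = -2 - 1 = -3$)
$O = 23$ ($O = 5 - -18 = 5 + 18 = 23$)
$w = - \frac{10}{7}$ ($w = 10 \left(- \frac{1}{7}\right) = - \frac{10}{7} \approx -1.4286$)
$\left(- \frac{8}{-7} + \frac{7}{5}\right) w O = \left(- \frac{8}{-7} + \frac{7}{5}\right) \left(- \frac{10}{7}\right) 23 = \left(\left(-8\right) \left(- \frac{1}{7}\right) + 7 \cdot \frac{1}{5}\right) \left(- \frac{10}{7}\right) 23 = \left(\frac{8}{7} + \frac{7}{5}\right) \left(- \frac{10}{7}\right) 23 = \frac{89}{35} \left(- \frac{10}{7}\right) 23 = \left(- \frac{178}{49}\right) 23 = - \frac{4094}{49}$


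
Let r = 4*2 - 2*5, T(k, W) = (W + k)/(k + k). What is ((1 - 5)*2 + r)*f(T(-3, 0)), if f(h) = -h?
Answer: 5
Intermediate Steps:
T(k, W) = (W + k)/(2*k) (T(k, W) = (W + k)/((2*k)) = (W + k)*(1/(2*k)) = (W + k)/(2*k))
r = -2 (r = 8 - 10 = -2)
((1 - 5)*2 + r)*f(T(-3, 0)) = ((1 - 5)*2 - 2)*(-(0 - 3)/(2*(-3))) = (-4*2 - 2)*(-(-1)*(-3)/(2*3)) = (-8 - 2)*(-1*½) = -10*(-½) = 5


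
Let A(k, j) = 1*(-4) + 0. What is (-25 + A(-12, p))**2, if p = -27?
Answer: 841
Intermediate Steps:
A(k, j) = -4 (A(k, j) = -4 + 0 = -4)
(-25 + A(-12, p))**2 = (-25 - 4)**2 = (-29)**2 = 841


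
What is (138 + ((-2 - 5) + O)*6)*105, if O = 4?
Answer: 12600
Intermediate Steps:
(138 + ((-2 - 5) + O)*6)*105 = (138 + ((-2 - 5) + 4)*6)*105 = (138 + (-7 + 4)*6)*105 = (138 - 3*6)*105 = (138 - 18)*105 = 120*105 = 12600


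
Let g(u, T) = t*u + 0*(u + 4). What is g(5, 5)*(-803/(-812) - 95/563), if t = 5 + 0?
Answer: 9373725/457156 ≈ 20.504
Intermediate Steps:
t = 5
g(u, T) = 5*u (g(u, T) = 5*u + 0*(u + 4) = 5*u + 0*(4 + u) = 5*u + 0 = 5*u)
g(5, 5)*(-803/(-812) - 95/563) = (5*5)*(-803/(-812) - 95/563) = 25*(-803*(-1/812) - 95*1/563) = 25*(803/812 - 95/563) = 25*(374949/457156) = 9373725/457156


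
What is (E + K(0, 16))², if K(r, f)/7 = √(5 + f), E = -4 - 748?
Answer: 566533 - 10528*√21 ≈ 5.1829e+5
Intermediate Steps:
E = -752
K(r, f) = 7*√(5 + f)
(E + K(0, 16))² = (-752 + 7*√(5 + 16))² = (-752 + 7*√21)²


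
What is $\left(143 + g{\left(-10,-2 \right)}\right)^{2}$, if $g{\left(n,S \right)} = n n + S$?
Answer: $58081$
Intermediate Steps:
$g{\left(n,S \right)} = S + n^{2}$ ($g{\left(n,S \right)} = n^{2} + S = S + n^{2}$)
$\left(143 + g{\left(-10,-2 \right)}\right)^{2} = \left(143 - \left(2 - \left(-10\right)^{2}\right)\right)^{2} = \left(143 + \left(-2 + 100\right)\right)^{2} = \left(143 + 98\right)^{2} = 241^{2} = 58081$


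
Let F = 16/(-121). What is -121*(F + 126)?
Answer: -15230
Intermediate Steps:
F = -16/121 (F = 16*(-1/121) = -16/121 ≈ -0.13223)
-121*(F + 126) = -121*(-16/121 + 126) = -121*15230/121 = -15230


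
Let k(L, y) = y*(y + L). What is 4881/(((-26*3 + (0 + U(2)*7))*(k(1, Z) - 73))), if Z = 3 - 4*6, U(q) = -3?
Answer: -1627/11451 ≈ -0.14208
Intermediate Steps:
Z = -21 (Z = 3 - 24 = -21)
k(L, y) = y*(L + y)
4881/(((-26*3 + (0 + U(2)*7))*(k(1, Z) - 73))) = 4881/(((-26*3 + (0 - 3*7))*(-21*(1 - 21) - 73))) = 4881/(((-78 + (0 - 21))*(-21*(-20) - 73))) = 4881/(((-78 - 21)*(420 - 73))) = 4881/((-99*347)) = 4881/(-34353) = 4881*(-1/34353) = -1627/11451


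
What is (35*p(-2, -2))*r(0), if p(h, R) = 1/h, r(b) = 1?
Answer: -35/2 ≈ -17.500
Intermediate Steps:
(35*p(-2, -2))*r(0) = (35/(-2))*1 = (35*(-½))*1 = -35/2*1 = -35/2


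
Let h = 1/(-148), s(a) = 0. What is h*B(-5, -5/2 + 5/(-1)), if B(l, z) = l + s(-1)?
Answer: 5/148 ≈ 0.033784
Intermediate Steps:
h = -1/148 ≈ -0.0067568
B(l, z) = l (B(l, z) = l + 0 = l)
h*B(-5, -5/2 + 5/(-1)) = -1/148*(-5) = 5/148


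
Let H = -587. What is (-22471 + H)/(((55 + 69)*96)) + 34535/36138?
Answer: -35180447/35848896 ≈ -0.98135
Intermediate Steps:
(-22471 + H)/(((55 + 69)*96)) + 34535/36138 = (-22471 - 587)/(((55 + 69)*96)) + 34535/36138 = -23058/(124*96) + 34535*(1/36138) = -23058/11904 + 34535/36138 = -23058*1/11904 + 34535/36138 = -3843/1984 + 34535/36138 = -35180447/35848896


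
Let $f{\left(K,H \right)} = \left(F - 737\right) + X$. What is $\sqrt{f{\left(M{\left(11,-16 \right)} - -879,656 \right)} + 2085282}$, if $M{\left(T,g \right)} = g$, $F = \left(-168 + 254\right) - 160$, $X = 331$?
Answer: $\sqrt{2084802} \approx 1443.9$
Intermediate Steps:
$F = -74$ ($F = 86 - 160 = -74$)
$f{\left(K,H \right)} = -480$ ($f{\left(K,H \right)} = \left(-74 - 737\right) + 331 = -811 + 331 = -480$)
$\sqrt{f{\left(M{\left(11,-16 \right)} - -879,656 \right)} + 2085282} = \sqrt{-480 + 2085282} = \sqrt{2084802}$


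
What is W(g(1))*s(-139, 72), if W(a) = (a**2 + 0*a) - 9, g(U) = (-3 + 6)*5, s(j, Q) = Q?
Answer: 15552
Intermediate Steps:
g(U) = 15 (g(U) = 3*5 = 15)
W(a) = -9 + a**2 (W(a) = (a**2 + 0) - 9 = a**2 - 9 = -9 + a**2)
W(g(1))*s(-139, 72) = (-9 + 15**2)*72 = (-9 + 225)*72 = 216*72 = 15552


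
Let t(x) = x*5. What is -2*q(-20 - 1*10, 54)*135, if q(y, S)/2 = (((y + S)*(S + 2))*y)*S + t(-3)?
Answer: 1175739300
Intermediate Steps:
t(x) = 5*x
q(y, S) = -30 + 2*S*y*(2 + S)*(S + y) (q(y, S) = 2*((((y + S)*(S + 2))*y)*S + 5*(-3)) = 2*((((S + y)*(2 + S))*y)*S - 15) = 2*((((2 + S)*(S + y))*y)*S - 15) = 2*((y*(2 + S)*(S + y))*S - 15) = 2*(S*y*(2 + S)*(S + y) - 15) = 2*(-15 + S*y*(2 + S)*(S + y)) = -30 + 2*S*y*(2 + S)*(S + y))
-2*q(-20 - 1*10, 54)*135 = -2*(-30 + 2*(-20 - 1*10)*54³ + 2*54²*(-20 - 1*10)² + 4*54*(-20 - 1*10)² + 4*(-20 - 1*10)*54²)*135 = -2*(-30 + 2*(-20 - 10)*157464 + 2*2916*(-20 - 10)² + 4*54*(-20 - 10)² + 4*(-20 - 10)*2916)*135 = -2*(-30 + 2*(-30)*157464 + 2*2916*(-30)² + 4*54*(-30)² + 4*(-30)*2916)*135 = -2*(-30 - 9447840 + 2*2916*900 + 4*54*900 - 349920)*135 = -2*(-30 - 9447840 + 5248800 + 194400 - 349920)*135 = -(-8709180)*135 = -2*(-587869650) = 1175739300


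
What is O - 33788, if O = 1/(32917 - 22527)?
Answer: -351057319/10390 ≈ -33788.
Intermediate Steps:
O = 1/10390 ≈ 9.6246e-5
O - 33788 = 1/10390 - 33788 = -351057319/10390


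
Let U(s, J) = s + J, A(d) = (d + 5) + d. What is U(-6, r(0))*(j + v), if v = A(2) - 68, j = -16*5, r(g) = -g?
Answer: 834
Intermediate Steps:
j = -80
A(d) = 5 + 2*d (A(d) = (5 + d) + d = 5 + 2*d)
U(s, J) = J + s
v = -59 (v = (5 + 2*2) - 68 = (5 + 4) - 68 = 9 - 68 = -59)
U(-6, r(0))*(j + v) = (-1*0 - 6)*(-80 - 59) = (0 - 6)*(-139) = -6*(-139) = 834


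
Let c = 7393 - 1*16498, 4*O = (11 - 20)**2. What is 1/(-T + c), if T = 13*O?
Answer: -4/37473 ≈ -0.00010674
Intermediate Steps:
O = 81/4 (O = (11 - 20)**2/4 = (1/4)*(-9)**2 = (1/4)*81 = 81/4 ≈ 20.250)
T = 1053/4 (T = 13*(81/4) = 1053/4 ≈ 263.25)
c = -9105 (c = 7393 - 16498 = -9105)
1/(-T + c) = 1/(-1*1053/4 - 9105) = 1/(-1053/4 - 9105) = 1/(-37473/4) = -4/37473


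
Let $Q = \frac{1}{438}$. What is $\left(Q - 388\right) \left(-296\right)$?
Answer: $\frac{25151564}{219} \approx 1.1485 \cdot 10^{5}$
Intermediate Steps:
$Q = \frac{1}{438} \approx 0.0022831$
$\left(Q - 388\right) \left(-296\right) = \left(\frac{1}{438} - 388\right) \left(-296\right) = \left(- \frac{169943}{438}\right) \left(-296\right) = \frac{25151564}{219}$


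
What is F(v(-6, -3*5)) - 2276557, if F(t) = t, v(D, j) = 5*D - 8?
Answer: -2276595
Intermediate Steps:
v(D, j) = -8 + 5*D
F(v(-6, -3*5)) - 2276557 = (-8 + 5*(-6)) - 2276557 = (-8 - 30) - 2276557 = -38 - 2276557 = -2276595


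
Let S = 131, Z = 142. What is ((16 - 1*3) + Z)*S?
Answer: 20305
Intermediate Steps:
((16 - 1*3) + Z)*S = ((16 - 1*3) + 142)*131 = ((16 - 3) + 142)*131 = (13 + 142)*131 = 155*131 = 20305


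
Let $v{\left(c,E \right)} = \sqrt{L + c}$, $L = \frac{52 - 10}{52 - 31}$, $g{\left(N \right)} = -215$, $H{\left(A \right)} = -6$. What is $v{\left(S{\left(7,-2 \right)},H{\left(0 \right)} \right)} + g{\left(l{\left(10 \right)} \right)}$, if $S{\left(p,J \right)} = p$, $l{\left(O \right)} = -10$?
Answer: $-212$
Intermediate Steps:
$L = 2$ ($L = \frac{42}{21} = 42 \cdot \frac{1}{21} = 2$)
$v{\left(c,E \right)} = \sqrt{2 + c}$
$v{\left(S{\left(7,-2 \right)},H{\left(0 \right)} \right)} + g{\left(l{\left(10 \right)} \right)} = \sqrt{2 + 7} - 215 = \sqrt{9} - 215 = 3 - 215 = -212$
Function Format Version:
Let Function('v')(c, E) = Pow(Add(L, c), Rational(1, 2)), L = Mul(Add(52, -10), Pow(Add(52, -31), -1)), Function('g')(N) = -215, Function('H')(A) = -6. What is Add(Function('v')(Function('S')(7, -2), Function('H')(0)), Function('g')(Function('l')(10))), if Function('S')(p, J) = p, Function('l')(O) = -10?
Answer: -212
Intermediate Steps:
L = 2 (L = Mul(42, Pow(21, -1)) = Mul(42, Rational(1, 21)) = 2)
Function('v')(c, E) = Pow(Add(2, c), Rational(1, 2))
Add(Function('v')(Function('S')(7, -2), Function('H')(0)), Function('g')(Function('l')(10))) = Add(Pow(Add(2, 7), Rational(1, 2)), -215) = Add(Pow(9, Rational(1, 2)), -215) = Add(3, -215) = -212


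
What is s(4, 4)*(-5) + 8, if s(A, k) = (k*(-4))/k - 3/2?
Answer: 71/2 ≈ 35.500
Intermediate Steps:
s(A, k) = -11/2 (s(A, k) = (-4*k)/k - 3*½ = -4 - 3/2 = -11/2)
s(4, 4)*(-5) + 8 = -11/2*(-5) + 8 = 55/2 + 8 = 71/2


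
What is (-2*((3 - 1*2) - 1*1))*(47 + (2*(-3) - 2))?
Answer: 0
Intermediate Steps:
(-2*((3 - 1*2) - 1*1))*(47 + (2*(-3) - 2)) = (-2*((3 - 2) - 1))*(47 + (-6 - 2)) = (-2*(1 - 1))*(47 - 8) = -2*0*39 = 0*39 = 0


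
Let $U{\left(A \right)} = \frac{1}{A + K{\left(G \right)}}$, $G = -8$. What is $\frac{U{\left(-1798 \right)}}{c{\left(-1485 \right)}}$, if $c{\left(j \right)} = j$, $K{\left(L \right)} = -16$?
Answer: $\frac{1}{2693790} \approx 3.7122 \cdot 10^{-7}$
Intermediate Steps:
$U{\left(A \right)} = \frac{1}{-16 + A}$ ($U{\left(A \right)} = \frac{1}{A - 16} = \frac{1}{-16 + A}$)
$\frac{U{\left(-1798 \right)}}{c{\left(-1485 \right)}} = \frac{1}{\left(-16 - 1798\right) \left(-1485\right)} = \frac{1}{-1814} \left(- \frac{1}{1485}\right) = \left(- \frac{1}{1814}\right) \left(- \frac{1}{1485}\right) = \frac{1}{2693790}$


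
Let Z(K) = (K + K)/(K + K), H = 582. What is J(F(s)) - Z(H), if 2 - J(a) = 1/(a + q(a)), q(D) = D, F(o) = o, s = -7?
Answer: 15/14 ≈ 1.0714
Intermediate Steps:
J(a) = 2 - 1/(2*a) (J(a) = 2 - 1/(a + a) = 2 - 1/(2*a))
Z(K) = 1 (Z(K) = (2*K)/((2*K)) = (2*K)*(1/(2*K)) = 1)
J(F(s)) - Z(H) = (2 - ½/(-7)) - 1*1 = (2 - ½*(-⅐)) - 1 = (2 + 1/14) - 1 = 29/14 - 1 = 15/14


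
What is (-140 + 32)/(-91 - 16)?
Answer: 108/107 ≈ 1.0093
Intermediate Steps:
(-140 + 32)/(-91 - 16) = -108/(-107) = -1/107*(-108) = 108/107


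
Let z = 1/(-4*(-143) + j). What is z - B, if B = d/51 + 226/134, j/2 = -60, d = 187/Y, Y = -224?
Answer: -8486231/5087712 ≈ -1.6680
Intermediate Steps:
d = -187/224 (d = 187/(-224) = 187*(-1/224) = -187/224 ≈ -0.83482)
j = -120 (j = 2*(-60) = -120)
B = 75199/45024 (B = -187/224/51 + 226/134 = -187/224*1/51 + 226*(1/134) = -11/672 + 113/67 = 75199/45024 ≈ 1.6702)
z = 1/452 (z = 1/(-4*(-143) - 120) = 1/(572 - 120) = 1/452 ≈ 0.0022124)
z - B = 1/452 - 1*75199/45024 = 1/452 - 75199/45024 = -8486231/5087712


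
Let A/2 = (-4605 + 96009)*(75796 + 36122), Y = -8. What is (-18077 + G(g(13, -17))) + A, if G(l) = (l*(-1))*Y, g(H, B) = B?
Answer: 20459487531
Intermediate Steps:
G(l) = 8*l (G(l) = (l*(-1))*(-8) = -l*(-8) = 8*l)
A = 20459505744 (A = 2*((-4605 + 96009)*(75796 + 36122)) = 2*(91404*111918) = 2*10229752872 = 20459505744)
(-18077 + G(g(13, -17))) + A = (-18077 + 8*(-17)) + 20459505744 = (-18077 - 136) + 20459505744 = -18213 + 20459505744 = 20459487531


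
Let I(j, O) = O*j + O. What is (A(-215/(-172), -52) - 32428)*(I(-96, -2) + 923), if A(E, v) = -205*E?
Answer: -145510281/4 ≈ -3.6378e+7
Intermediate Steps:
I(j, O) = O + O*j
(A(-215/(-172), -52) - 32428)*(I(-96, -2) + 923) = (-(-44075)/(-172) - 32428)*(-2*(1 - 96) + 923) = (-(-44075)*(-1)/172 - 32428)*(-2*(-95) + 923) = (-205*5/4 - 32428)*(190 + 923) = (-1025/4 - 32428)*1113 = -130737/4*1113 = -145510281/4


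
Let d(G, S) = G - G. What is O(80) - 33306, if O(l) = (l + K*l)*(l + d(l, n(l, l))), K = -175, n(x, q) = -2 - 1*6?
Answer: -1146906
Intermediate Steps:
n(x, q) = -8 (n(x, q) = -2 - 6 = -8)
d(G, S) = 0
O(l) = -174*l**2 (O(l) = (l - 175*l)*(l + 0) = (-174*l)*l = -174*l**2)
O(80) - 33306 = -174*80**2 - 33306 = -174*6400 - 33306 = -1113600 - 33306 = -1146906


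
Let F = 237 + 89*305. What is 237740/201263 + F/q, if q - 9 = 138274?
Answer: 38386383886/27831251429 ≈ 1.3793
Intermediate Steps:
q = 138283 (q = 9 + 138274 = 138283)
F = 27382 (F = 237 + 27145 = 27382)
237740/201263 + F/q = 237740/201263 + 27382/138283 = 38386383886/27831251429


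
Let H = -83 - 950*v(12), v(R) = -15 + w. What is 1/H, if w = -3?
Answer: 1/17017 ≈ 5.8765e-5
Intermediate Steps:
v(R) = -18 (v(R) = -15 - 3 = -18)
H = 17017 (H = -83 - 950*(-18) = -83 + 17100 = 17017)
1/H = 1/17017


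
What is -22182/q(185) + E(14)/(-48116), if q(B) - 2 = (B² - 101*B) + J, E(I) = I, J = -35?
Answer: -177921035/124355802 ≈ -1.4307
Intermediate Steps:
q(B) = -33 + B² - 101*B (q(B) = 2 + ((B² - 101*B) - 35) = 2 + (-35 + B² - 101*B) = -33 + B² - 101*B)
-22182/q(185) + E(14)/(-48116) = -22182/(-33 + 185² - 101*185) + 14/(-48116) = -22182/(-33 + 34225 - 18685) + 14*(-1/48116) = -22182/15507 - 7/24058 = -22182*1/15507 - 7/24058 = -7394/5169 - 7/24058 = -177921035/124355802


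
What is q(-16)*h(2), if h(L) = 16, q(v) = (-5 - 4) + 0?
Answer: -144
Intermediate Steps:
q(v) = -9 (q(v) = -9 + 0 = -9)
q(-16)*h(2) = -9*16 = -144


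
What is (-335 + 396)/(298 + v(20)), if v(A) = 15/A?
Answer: 244/1195 ≈ 0.20418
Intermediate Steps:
(-335 + 396)/(298 + v(20)) = (-335 + 396)/(298 + 15/20) = 61/(298 + 15*(1/20)) = 61/(298 + ¾) = 61/(1195/4) = 61*(4/1195) = 244/1195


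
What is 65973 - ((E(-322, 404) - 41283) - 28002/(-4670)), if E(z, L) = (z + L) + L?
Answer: 249293949/2335 ≈ 1.0676e+5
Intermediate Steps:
E(z, L) = z + 2*L (E(z, L) = (L + z) + L = z + 2*L)
65973 - ((E(-322, 404) - 41283) - 28002/(-4670)) = 65973 - (((-322 + 2*404) - 41283) - 28002/(-4670)) = 65973 - (((-322 + 808) - 41283) - 28002*(-1/4670)) = 65973 - ((486 - 41283) + 14001/2335) = 65973 - (-40797 + 14001/2335) = 65973 - 1*(-95246994/2335) = 65973 + 95246994/2335 = 249293949/2335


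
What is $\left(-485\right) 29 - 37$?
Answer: $-14102$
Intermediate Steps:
$\left(-485\right) 29 - 37 = -14065 - 37 = -14102$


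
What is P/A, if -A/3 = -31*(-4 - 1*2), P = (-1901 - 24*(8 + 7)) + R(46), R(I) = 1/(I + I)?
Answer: 69337/17112 ≈ 4.0519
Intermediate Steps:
R(I) = 1/(2*I)
P = -208011/92 (P = (-1901 - 24*(8 + 7)) + (½)/46 = (-1901 - 24*15) + (½)*(1/46) = (-1901 - 360) + 1/92 = -2261 + 1/92 = -208011/92 ≈ -2261.0)
A = -558 (A = -(-93)*(-4 - 1*2) = -(-93)*(-4 - 2) = -(-93)*(-6) = -3*186 = -558)
P/A = -208011/92/(-558) = -208011/92*(-1/558) = 69337/17112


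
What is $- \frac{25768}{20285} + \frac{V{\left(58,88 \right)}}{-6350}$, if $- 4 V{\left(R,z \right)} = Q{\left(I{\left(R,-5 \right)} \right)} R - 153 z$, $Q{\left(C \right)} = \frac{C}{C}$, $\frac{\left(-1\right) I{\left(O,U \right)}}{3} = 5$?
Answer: $- \frac{92644791}{51523900} \approx -1.7981$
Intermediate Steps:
$I{\left(O,U \right)} = -15$ ($I{\left(O,U \right)} = \left(-3\right) 5 = -15$)
$Q{\left(C \right)} = 1$
$V{\left(R,z \right)} = - \frac{R}{4} + \frac{153 z}{4}$ ($V{\left(R,z \right)} = - \frac{1 R - 153 z}{4} = - \frac{R - 153 z}{4} = - \frac{R}{4} + \frac{153 z}{4}$)
$- \frac{25768}{20285} + \frac{V{\left(58,88 \right)}}{-6350} = - \frac{25768}{20285} + \frac{\left(- \frac{1}{4}\right) 58 + \frac{153}{4} \cdot 88}{-6350} = \left(-25768\right) \frac{1}{20285} + \left(- \frac{29}{2} + 3366\right) \left(- \frac{1}{6350}\right) = - \frac{25768}{20285} + \frac{6703}{2} \left(- \frac{1}{6350}\right) = - \frac{25768}{20285} - \frac{6703}{12700} = - \frac{92644791}{51523900}$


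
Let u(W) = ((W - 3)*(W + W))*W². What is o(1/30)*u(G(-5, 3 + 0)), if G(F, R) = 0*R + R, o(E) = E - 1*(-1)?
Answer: 0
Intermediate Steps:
o(E) = 1 + E (o(E) = E + 1 = 1 + E)
G(F, R) = R (G(F, R) = 0 + R = R)
u(W) = 2*W³*(-3 + W) (u(W) = ((-3 + W)*(2*W))*W² = (2*W*(-3 + W))*W² = 2*W³*(-3 + W))
o(1/30)*u(G(-5, 3 + 0)) = (1 + 1/30)*(2*(3 + 0)³*(-3 + (3 + 0))) = (1 + 1/30)*(2*3³*(-3 + 3)) = 31*(2*27*0)/30 = (31/30)*0 = 0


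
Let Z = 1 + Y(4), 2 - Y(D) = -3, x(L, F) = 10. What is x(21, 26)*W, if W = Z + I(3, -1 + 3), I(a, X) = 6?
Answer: 120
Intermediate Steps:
Y(D) = 5 (Y(D) = 2 - 1*(-3) = 2 + 3 = 5)
Z = 6 (Z = 1 + 5 = 6)
W = 12 (W = 6 + 6 = 12)
x(21, 26)*W = 10*12 = 120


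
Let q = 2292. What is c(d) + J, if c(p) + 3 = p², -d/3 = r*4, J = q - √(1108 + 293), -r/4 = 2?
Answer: 11505 - √1401 ≈ 11468.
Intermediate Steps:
r = -8 (r = -4*2 = -8)
J = 2292 - √1401 (J = 2292 - √(1108 + 293) = 2292 - √1401 ≈ 2254.6)
d = 96 (d = -(-24)*4 = -3*(-32) = 96)
c(p) = -3 + p²
c(d) + J = (-3 + 96²) + (2292 - √1401) = (-3 + 9216) + (2292 - √1401) = 9213 + (2292 - √1401) = 11505 - √1401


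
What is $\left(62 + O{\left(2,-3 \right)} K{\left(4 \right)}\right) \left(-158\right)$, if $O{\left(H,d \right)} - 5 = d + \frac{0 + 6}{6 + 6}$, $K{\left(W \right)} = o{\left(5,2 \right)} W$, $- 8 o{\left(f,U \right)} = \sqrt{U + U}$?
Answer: $-9401$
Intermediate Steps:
$o{\left(f,U \right)} = - \frac{\sqrt{2} \sqrt{U}}{8}$ ($o{\left(f,U \right)} = - \frac{\sqrt{U + U}}{8} = - \frac{\sqrt{2 U}}{8} = - \frac{\sqrt{2} \sqrt{U}}{8}$)
$K{\left(W \right)} = - \frac{W}{4}$ ($K{\left(W \right)} = - \frac{\sqrt{2} \sqrt{2}}{8} W = - \frac{W}{4}$)
$O{\left(H,d \right)} = \frac{11}{2} + d$ ($O{\left(H,d \right)} = 5 + \left(d + \frac{0 + 6}{6 + 6}\right) = 5 + \left(d + \frac{6}{12}\right) = 5 + \left(d + 6 \cdot \frac{1}{12}\right) = 5 + \left(d + \frac{1}{2}\right) = 5 + \left(\frac{1}{2} + d\right) = \frac{11}{2} + d$)
$\left(62 + O{\left(2,-3 \right)} K{\left(4 \right)}\right) \left(-158\right) = \left(62 + \left(\frac{11}{2} - 3\right) \left(\left(- \frac{1}{4}\right) 4\right)\right) \left(-158\right) = \left(62 + \frac{5}{2} \left(-1\right)\right) \left(-158\right) = \left(62 - \frac{5}{2}\right) \left(-158\right) = \frac{119}{2} \left(-158\right) = -9401$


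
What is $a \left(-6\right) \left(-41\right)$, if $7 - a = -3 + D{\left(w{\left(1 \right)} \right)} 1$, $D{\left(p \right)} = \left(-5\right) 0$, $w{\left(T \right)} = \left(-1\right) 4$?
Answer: $2460$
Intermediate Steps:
$w{\left(T \right)} = -4$
$D{\left(p \right)} = 0$
$a = 10$ ($a = 7 - \left(-3 + 0 \cdot 1\right) = 7 - \left(-3 + 0\right) = 7 - -3 = 7 + 3 = 10$)
$a \left(-6\right) \left(-41\right) = 10 \left(-6\right) \left(-41\right) = \left(-60\right) \left(-41\right) = 2460$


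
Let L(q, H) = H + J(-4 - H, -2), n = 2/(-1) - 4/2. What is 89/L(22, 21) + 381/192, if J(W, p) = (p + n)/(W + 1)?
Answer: 33579/5440 ≈ 6.1726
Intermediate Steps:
n = -4 (n = 2*(-1) - 4*1/2 = -2 - 2 = -4)
J(W, p) = (-4 + p)/(1 + W) (J(W, p) = (p - 4)/(W + 1) = (-4 + p)/(1 + W))
L(q, H) = H - 6/(-3 - H) (L(q, H) = H + (-4 - 2)/(1 + (-4 - H)) = H - 6/(-3 - H))
89/L(22, 21) + 381/192 = 89/(((6 + 21*(3 + 21))/(3 + 21))) + 381/192 = 89/(((6 + 21*24)/24)) + 381*(1/192) = 89/(((6 + 504)/24)) + 127/64 = 89/(((1/24)*510)) + 127/64 = 89/(85/4) + 127/64 = 89*(4/85) + 127/64 = 356/85 + 127/64 = 33579/5440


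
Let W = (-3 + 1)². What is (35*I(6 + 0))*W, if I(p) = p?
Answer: 840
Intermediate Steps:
W = 4 (W = (-2)² = 4)
(35*I(6 + 0))*W = (35*(6 + 0))*4 = (35*6)*4 = 210*4 = 840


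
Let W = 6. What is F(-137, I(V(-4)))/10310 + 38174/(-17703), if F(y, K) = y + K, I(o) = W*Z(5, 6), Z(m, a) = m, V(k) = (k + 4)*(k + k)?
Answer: -395468161/182517930 ≈ -2.1667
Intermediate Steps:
V(k) = 2*k*(4 + k) (V(k) = (4 + k)*(2*k) = 2*k*(4 + k))
I(o) = 30 (I(o) = 6*5 = 30)
F(y, K) = K + y
F(-137, I(V(-4)))/10310 + 38174/(-17703) = (30 - 137)/10310 + 38174/(-17703) = -107*1/10310 + 38174*(-1/17703) = -107/10310 - 38174/17703 = -395468161/182517930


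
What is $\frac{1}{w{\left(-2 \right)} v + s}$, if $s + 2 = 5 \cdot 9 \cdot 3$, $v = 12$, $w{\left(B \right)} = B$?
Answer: $\frac{1}{109} \approx 0.0091743$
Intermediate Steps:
$s = 133$ ($s = -2 + 5 \cdot 9 \cdot 3 = -2 + 45 \cdot 3 = -2 + 135 = 133$)
$\frac{1}{w{\left(-2 \right)} v + s} = \frac{1}{\left(-2\right) 12 + 133} = \frac{1}{-24 + 133} = \frac{1}{109}$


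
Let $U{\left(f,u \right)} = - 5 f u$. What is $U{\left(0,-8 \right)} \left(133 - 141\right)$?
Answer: $0$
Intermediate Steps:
$U{\left(f,u \right)} = - 5 f u$
$U{\left(0,-8 \right)} \left(133 - 141\right) = \left(-5\right) 0 \left(-8\right) \left(133 - 141\right) = 0 \left(-8\right) = 0$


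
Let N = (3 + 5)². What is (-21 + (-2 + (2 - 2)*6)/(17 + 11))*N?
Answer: -9440/7 ≈ -1348.6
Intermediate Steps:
N = 64 (N = 8² = 64)
(-21 + (-2 + (2 - 2)*6)/(17 + 11))*N = (-21 + (-2 + (2 - 2)*6)/(17 + 11))*64 = (-21 + (-2 + 0*6)/28)*64 = (-21 + (-2 + 0)*(1/28))*64 = (-21 - 2*1/28)*64 = (-21 - 1/14)*64 = -295/14*64 = -9440/7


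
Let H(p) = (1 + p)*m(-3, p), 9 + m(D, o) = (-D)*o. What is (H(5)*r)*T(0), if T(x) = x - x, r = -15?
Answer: 0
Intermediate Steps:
T(x) = 0
m(D, o) = -9 - D*o (m(D, o) = -9 + (-D)*o = -9 - D*o)
H(p) = (1 + p)*(-9 + 3*p) (H(p) = (1 + p)*(-9 - 1*(-3)*p) = (1 + p)*(-9 + 3*p))
(H(5)*r)*T(0) = ((3*(1 + 5)*(-3 + 5))*(-15))*0 = ((3*6*2)*(-15))*0 = (36*(-15))*0 = -540*0 = 0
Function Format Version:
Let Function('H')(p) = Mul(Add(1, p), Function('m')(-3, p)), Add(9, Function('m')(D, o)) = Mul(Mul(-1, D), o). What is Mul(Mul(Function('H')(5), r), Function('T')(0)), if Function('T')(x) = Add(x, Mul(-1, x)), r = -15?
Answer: 0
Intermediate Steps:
Function('T')(x) = 0
Function('m')(D, o) = Add(-9, Mul(-1, D, o)) (Function('m')(D, o) = Add(-9, Mul(Mul(-1, D), o)) = Add(-9, Mul(-1, D, o)))
Function('H')(p) = Mul(Add(1, p), Add(-9, Mul(3, p))) (Function('H')(p) = Mul(Add(1, p), Add(-9, Mul(-1, -3, p))) = Mul(Add(1, p), Add(-9, Mul(3, p))))
Mul(Mul(Function('H')(5), r), Function('T')(0)) = Mul(Mul(Mul(3, Add(1, 5), Add(-3, 5)), -15), 0) = Mul(Mul(Mul(3, 6, 2), -15), 0) = Mul(Mul(36, -15), 0) = Mul(-540, 0) = 0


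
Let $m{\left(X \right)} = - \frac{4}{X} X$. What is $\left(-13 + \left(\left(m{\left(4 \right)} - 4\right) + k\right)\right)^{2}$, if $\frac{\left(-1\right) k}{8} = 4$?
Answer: $2809$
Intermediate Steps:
$m{\left(X \right)} = -4$
$k = -32$ ($k = \left(-8\right) 4 = -32$)
$\left(-13 + \left(\left(m{\left(4 \right)} - 4\right) + k\right)\right)^{2} = \left(-13 - 40\right)^{2} = \left(-53\right)^{2} = 2809$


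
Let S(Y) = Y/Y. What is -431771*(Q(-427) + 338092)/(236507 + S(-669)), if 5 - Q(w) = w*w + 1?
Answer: -67255673357/236508 ≈ -2.8437e+5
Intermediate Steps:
S(Y) = 1
Q(w) = 4 - w² (Q(w) = 5 - (w*w + 1) = 5 - (w² + 1) = 5 - (1 + w²) = 5 + (-1 - w²) = 4 - w²)
-431771*(Q(-427) + 338092)/(236507 + S(-669)) = -431771*((4 - 1*(-427)²) + 338092)/(236507 + 1) = -431771/(236508/((4 - 1*182329) + 338092)) = -431771/(236508/((4 - 182329) + 338092)) = -431771/(236508/(-182325 + 338092)) = -431771/(236508/155767) = -431771/(236508*(1/155767)) = -431771/236508/155767 = -431771*155767/236508 = -67255673357/236508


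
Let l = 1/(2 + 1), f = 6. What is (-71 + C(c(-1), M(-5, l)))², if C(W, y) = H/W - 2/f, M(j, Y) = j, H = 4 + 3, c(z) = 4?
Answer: 697225/144 ≈ 4841.8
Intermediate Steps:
H = 7
l = ⅓ (l = 1/3 = ⅓ ≈ 0.33333)
C(W, y) = -⅓ + 7/W (C(W, y) = 7/W - 2/6 = 7/W - 2*⅙ = 7/W - ⅓ = -⅓ + 7/W)
(-71 + C(c(-1), M(-5, l)))² = (-71 + (⅓)*(21 - 1*4)/4)² = (-71 + (⅓)*(¼)*(21 - 4))² = (-71 + (⅓)*(¼)*17)² = (-71 + 17/12)² = (-835/12)² = 697225/144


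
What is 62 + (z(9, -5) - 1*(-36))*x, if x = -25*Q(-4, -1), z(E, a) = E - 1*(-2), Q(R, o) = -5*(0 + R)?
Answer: -23438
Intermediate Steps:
Q(R, o) = -5*R
z(E, a) = 2 + E (z(E, a) = E + 2 = 2 + E)
x = -500 (x = -(-125)*(-4) = -25*20 = -500)
62 + (z(9, -5) - 1*(-36))*x = 62 + ((2 + 9) - 1*(-36))*(-500) = 62 + (11 + 36)*(-500) = 62 + 47*(-500) = 62 - 23500 = -23438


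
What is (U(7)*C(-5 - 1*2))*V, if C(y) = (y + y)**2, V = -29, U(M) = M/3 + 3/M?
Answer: -47096/3 ≈ -15699.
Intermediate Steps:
U(M) = 3/M + M/3 (U(M) = M*(1/3) + 3/M = M/3 + 3/M = 3/M + M/3)
C(y) = 4*y**2 (C(y) = (2*y)**2 = 4*y**2)
(U(7)*C(-5 - 1*2))*V = ((3/7 + (1/3)*7)*(4*(-5 - 1*2)**2))*(-29) = ((3*(1/7) + 7/3)*(4*(-5 - 2)**2))*(-29) = ((3/7 + 7/3)*(4*(-7)**2))*(-29) = (58*(4*49)/21)*(-29) = ((58/21)*196)*(-29) = (1624/3)*(-29) = -47096/3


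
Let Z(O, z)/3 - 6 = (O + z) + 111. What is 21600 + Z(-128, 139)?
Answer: 21984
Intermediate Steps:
Z(O, z) = 351 + 3*O + 3*z (Z(O, z) = 18 + 3*((O + z) + 111) = 18 + 3*(111 + O + z) = 18 + (333 + 3*O + 3*z) = 351 + 3*O + 3*z)
21600 + Z(-128, 139) = 21600 + (351 + 3*(-128) + 3*139) = 21600 + (351 - 384 + 417) = 21600 + 384 = 21984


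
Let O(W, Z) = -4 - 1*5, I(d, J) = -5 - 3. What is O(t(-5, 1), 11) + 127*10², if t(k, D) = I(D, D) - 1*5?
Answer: 12691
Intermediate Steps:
I(d, J) = -8
t(k, D) = -13 (t(k, D) = -8 - 1*5 = -8 - 5 = -13)
O(W, Z) = -9 (O(W, Z) = -4 - 5 = -9)
O(t(-5, 1), 11) + 127*10² = -9 + 127*10² = -9 + 127*100 = -9 + 12700 = 12691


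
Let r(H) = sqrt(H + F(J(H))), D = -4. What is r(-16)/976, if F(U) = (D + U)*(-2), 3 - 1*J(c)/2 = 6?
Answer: 1/488 ≈ 0.0020492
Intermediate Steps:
J(c) = -6 (J(c) = 6 - 2*6 = 6 - 12 = -6)
F(U) = 8 - 2*U (F(U) = (-4 + U)*(-2) = 8 - 2*U)
r(H) = sqrt(20 + H) (r(H) = sqrt(H + (8 - 2*(-6))) = sqrt(H + (8 + 12)) = sqrt(H + 20) = sqrt(20 + H))
r(-16)/976 = sqrt(20 - 16)/976 = sqrt(4)*(1/976) = 2*(1/976) = 1/488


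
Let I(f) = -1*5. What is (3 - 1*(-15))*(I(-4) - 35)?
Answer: -720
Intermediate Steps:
I(f) = -5
(3 - 1*(-15))*(I(-4) - 35) = (3 - 1*(-15))*(-5 - 35) = (3 + 15)*(-40) = 18*(-40) = -720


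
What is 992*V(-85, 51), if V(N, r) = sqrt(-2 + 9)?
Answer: 992*sqrt(7) ≈ 2624.6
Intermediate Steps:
V(N, r) = sqrt(7)
992*V(-85, 51) = 992*sqrt(7)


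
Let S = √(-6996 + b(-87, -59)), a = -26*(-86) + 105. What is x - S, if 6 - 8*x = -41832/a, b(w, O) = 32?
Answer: 27939/9364 - 2*I*√1741 ≈ 2.9837 - 83.451*I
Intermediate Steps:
a = 2341 (a = 2236 + 105 = 2341)
x = 27939/9364 (x = ¾ - (-5229)/2341 = ¾ - ⅛*(-41832/2341) = ¾ + 5229/2341 = 27939/9364 ≈ 2.9837)
S = 2*I*√1741 (S = √(-6996 + 32) = √(-6964) = 2*I*√1741 ≈ 83.451*I)
x - S = 27939/9364 - 2*I*√1741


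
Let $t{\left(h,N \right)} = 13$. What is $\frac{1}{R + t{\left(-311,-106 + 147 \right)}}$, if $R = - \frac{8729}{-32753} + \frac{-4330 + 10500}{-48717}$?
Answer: $\frac{227946843}{2995189628} \approx 0.076104$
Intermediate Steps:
$R = \frac{31880669}{227946843}$ ($R = \left(-8729\right) \left(- \frac{1}{32753}\right) + 6170 \left(- \frac{1}{48717}\right) = \frac{1247}{4679} - \frac{6170}{48717} = \frac{31880669}{227946843} \approx 0.13986$)
$\frac{1}{R + t{\left(-311,-106 + 147 \right)}} = \frac{1}{\frac{31880669}{227946843} + 13} = \frac{1}{\frac{2995189628}{227946843}} = \frac{227946843}{2995189628}$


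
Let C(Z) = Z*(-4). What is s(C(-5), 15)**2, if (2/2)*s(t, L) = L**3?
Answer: 11390625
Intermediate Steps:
C(Z) = -4*Z
s(t, L) = L**3
s(C(-5), 15)**2 = (15**3)**2 = 3375**2 = 11390625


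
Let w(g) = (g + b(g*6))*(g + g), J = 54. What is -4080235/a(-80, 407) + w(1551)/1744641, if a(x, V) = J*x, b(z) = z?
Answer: 161423022647/167485536 ≈ 963.80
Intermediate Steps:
a(x, V) = 54*x
w(g) = 14*g**2 (w(g) = (g + g*6)*(g + g) = (g + 6*g)*(2*g) = (7*g)*(2*g) = 14*g**2)
-4080235/a(-80, 407) + w(1551)/1744641 = -4080235/(54*(-80)) + (14*1551**2)/1744641 = -4080235/(-4320) + (14*2405601)*(1/1744641) = -4080235*(-1/4320) + 33678414*(1/1744641) = 816047/864 + 3742046/193849 = 161423022647/167485536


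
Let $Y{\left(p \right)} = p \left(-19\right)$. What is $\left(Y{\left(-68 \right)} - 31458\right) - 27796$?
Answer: $-57962$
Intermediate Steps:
$Y{\left(p \right)} = - 19 p$
$\left(Y{\left(-68 \right)} - 31458\right) - 27796 = \left(\left(-19\right) \left(-68\right) - 31458\right) - 27796 = \left(1292 - 31458\right) - 27796 = -30166 - 27796 = -57962$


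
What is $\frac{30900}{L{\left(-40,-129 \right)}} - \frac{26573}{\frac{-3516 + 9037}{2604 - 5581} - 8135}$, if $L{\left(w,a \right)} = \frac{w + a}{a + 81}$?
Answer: $\frac{35941539832949}{4093757304} \approx 8779.6$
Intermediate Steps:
$L{\left(w,a \right)} = \frac{a + w}{81 + a}$
$\frac{30900}{L{\left(-40,-129 \right)}} - \frac{26573}{\frac{-3516 + 9037}{2604 - 5581} - 8135} = \frac{30900}{\frac{1}{81 - 129} \left(-129 - 40\right)} - \frac{26573}{\frac{-3516 + 9037}{2604 - 5581} - 8135} = \frac{30900}{\frac{1}{-48} \left(-169\right)} - \frac{26573}{\frac{5521}{-2977} - 8135} = \frac{30900}{\left(- \frac{1}{48}\right) \left(-169\right)} - \frac{26573}{5521 \left(- \frac{1}{2977}\right) - 8135} = \frac{30900}{\frac{169}{48}} - \frac{26573}{- \frac{5521}{2977} - 8135} = 30900 \cdot \frac{48}{169} - \frac{26573}{- \frac{24223416}{2977}} = \frac{1483200}{169} - - \frac{79107821}{24223416} = \frac{1483200}{169} + \frac{79107821}{24223416} = \frac{35941539832949}{4093757304}$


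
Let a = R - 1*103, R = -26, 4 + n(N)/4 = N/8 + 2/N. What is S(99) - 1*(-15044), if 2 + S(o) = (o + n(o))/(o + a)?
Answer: 89323229/5940 ≈ 15038.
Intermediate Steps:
n(N) = -16 + N/2 + 8/N (n(N) = -16 + 4*(N/8 + 2/N) = -16 + 4*(2/N + N/8) = -16 + (N/2 + 8/N) = -16 + N/2 + 8/N)
a = -129 (a = -26 - 1*103 = -26 - 103 = -129)
S(o) = -2 + (-16 + 8/o + 3*o/2)/(-129 + o) (S(o) = -2 + (o + (-16 + o/2 + 8/o))/(o - 129) = -2 + (-16 + 8/o + 3*o/2)/(-129 + o))
S(99) - 1*(-15044) = (½)*(16 - 1*99*(-484 + 99))/(99*(-129 + 99)) - 1*(-15044) = (½)*(1/99)*(16 - 1*99*(-385))/(-30) + 15044 = (½)*(1/99)*(-1/30)*(16 + 38115) + 15044 = (½)*(1/99)*(-1/30)*38131 + 15044 = -38131/5940 + 15044 = 89323229/5940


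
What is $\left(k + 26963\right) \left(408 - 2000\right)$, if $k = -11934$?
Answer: $-23926168$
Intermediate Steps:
$\left(k + 26963\right) \left(408 - 2000\right) = \left(-11934 + 26963\right) \left(408 - 2000\right) = 15029 \left(-1592\right) = -23926168$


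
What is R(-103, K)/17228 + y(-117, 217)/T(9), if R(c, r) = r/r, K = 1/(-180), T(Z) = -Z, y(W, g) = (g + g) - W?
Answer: -9492619/155052 ≈ -61.222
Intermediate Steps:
y(W, g) = -W + 2*g (y(W, g) = 2*g - W = -W + 2*g)
K = -1/180 ≈ -0.0055556
R(c, r) = 1
R(-103, K)/17228 + y(-117, 217)/T(9) = 1/17228 + (-1*(-117) + 2*217)/((-1*9)) = 1*(1/17228) + (117 + 434)/(-9) = 1/17228 + 551*(-1/9) = 1/17228 - 551/9 = -9492619/155052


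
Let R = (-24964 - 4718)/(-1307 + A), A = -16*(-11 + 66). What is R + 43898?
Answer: 10670512/243 ≈ 43912.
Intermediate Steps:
A = -880 (A = -16*55 = -880)
R = 3298/243 (R = (-24964 - 4718)/(-1307 - 880) = -29682/(-2187) = -29682*(-1/2187) = 3298/243 ≈ 13.572)
R + 43898 = 3298/243 + 43898 = 10670512/243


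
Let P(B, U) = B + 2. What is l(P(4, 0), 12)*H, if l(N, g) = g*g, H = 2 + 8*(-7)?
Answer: -7776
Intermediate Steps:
P(B, U) = 2 + B
H = -54 (H = 2 - 56 = -54)
l(N, g) = g²
l(P(4, 0), 12)*H = 12²*(-54) = 144*(-54) = -7776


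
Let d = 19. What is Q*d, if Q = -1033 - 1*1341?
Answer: -45106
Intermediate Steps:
Q = -2374 (Q = -1033 - 1341 = -2374)
Q*d = -2374*19 = -45106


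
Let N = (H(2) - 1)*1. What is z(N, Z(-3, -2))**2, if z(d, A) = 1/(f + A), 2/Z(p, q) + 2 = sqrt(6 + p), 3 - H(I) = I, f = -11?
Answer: 79/15123 - 20*sqrt(3)/15123 ≈ 0.0029332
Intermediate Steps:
H(I) = 3 - I
Z(p, q) = 2/(-2 + sqrt(6 + p))
N = 0 (N = ((3 - 1*2) - 1)*1 = ((3 - 2) - 1)*1 = (1 - 1)*1 = 0*1 = 0)
z(d, A) = 1/(-11 + A)
z(N, Z(-3, -2))**2 = (1/(-11 + 2/(-2 + sqrt(6 - 3))))**2 = (1/(-11 + 2/(-2 + sqrt(3))))**2 = (-11 + 2/(-2 + sqrt(3)))**(-2)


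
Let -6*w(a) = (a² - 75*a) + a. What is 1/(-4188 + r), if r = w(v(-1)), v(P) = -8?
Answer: -3/12892 ≈ -0.00023270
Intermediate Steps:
w(a) = -a²/6 + 37*a/3 (w(a) = -((a² - 75*a) + a)/6 = -(a² - 74*a)/6 = -a²/6 + 37*a/3)
r = -328/3 (r = (⅙)*(-8)*(74 - 1*(-8)) = (⅙)*(-8)*(74 + 8) = (⅙)*(-8)*82 = -328/3 ≈ -109.33)
1/(-4188 + r) = 1/(-4188 - 328/3) = 1/(-12892/3) = -3/12892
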